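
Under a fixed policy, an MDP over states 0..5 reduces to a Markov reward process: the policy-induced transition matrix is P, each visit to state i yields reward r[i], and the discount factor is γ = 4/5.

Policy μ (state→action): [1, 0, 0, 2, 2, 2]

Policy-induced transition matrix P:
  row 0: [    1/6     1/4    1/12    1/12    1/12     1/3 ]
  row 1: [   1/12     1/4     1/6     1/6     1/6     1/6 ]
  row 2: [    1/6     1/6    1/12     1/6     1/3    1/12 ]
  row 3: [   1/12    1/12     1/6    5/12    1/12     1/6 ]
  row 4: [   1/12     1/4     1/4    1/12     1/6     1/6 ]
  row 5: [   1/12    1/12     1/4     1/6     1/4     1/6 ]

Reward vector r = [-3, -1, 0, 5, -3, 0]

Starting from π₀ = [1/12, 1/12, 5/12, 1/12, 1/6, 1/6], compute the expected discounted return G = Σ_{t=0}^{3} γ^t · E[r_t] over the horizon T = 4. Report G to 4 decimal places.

G = -0.9154

t=0: π = [0.0833, 0.0833, 0.4167, 0.0833, 0.1667, 0.1667], E[r] = -0.4167, γ^t·E[r] = -0.416667, running G = -0.416667
t=1: π = [0.1250, 0.1736, 0.1528, 0.1667, 0.2361, 0.1458], E[r] = -0.4236, γ^t·E[r] = -0.338889, running G = -0.755556
t=2: π = [0.1065, 0.1852, 0.1753, 0.1782, 0.1800, 0.1748], E[r] = -0.1534, γ^t·E[r] = -0.098148, running G = -0.853704
t=3: π = [0.1068, 0.1766, 0.1727, 0.1874, 0.1867, 0.1698], E[r] = -0.1204, γ^t·E[r] = -0.061654, running G = -0.915358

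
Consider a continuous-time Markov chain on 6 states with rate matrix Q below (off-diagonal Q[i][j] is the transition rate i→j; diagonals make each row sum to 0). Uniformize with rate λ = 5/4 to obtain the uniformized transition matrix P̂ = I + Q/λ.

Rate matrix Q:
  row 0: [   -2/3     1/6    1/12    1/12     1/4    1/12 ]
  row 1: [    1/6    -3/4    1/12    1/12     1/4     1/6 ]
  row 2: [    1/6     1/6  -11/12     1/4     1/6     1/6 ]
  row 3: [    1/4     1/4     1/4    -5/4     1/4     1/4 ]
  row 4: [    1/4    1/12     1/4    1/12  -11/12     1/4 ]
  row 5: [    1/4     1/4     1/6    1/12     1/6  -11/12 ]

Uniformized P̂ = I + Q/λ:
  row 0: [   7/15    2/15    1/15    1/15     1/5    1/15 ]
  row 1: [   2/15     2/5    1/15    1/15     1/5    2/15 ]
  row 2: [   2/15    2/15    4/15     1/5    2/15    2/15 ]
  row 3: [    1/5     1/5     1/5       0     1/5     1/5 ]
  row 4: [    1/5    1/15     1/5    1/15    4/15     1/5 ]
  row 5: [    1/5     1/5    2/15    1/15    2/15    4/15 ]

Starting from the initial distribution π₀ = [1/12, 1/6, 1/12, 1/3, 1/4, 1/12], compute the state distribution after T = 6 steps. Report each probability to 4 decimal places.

t=0: π = [0.0833, 0.1667, 0.0833, 0.3333, 0.2500, 0.0833]
t=1: π = [0.2056, 0.1889, 0.1667, 0.0556, 0.2056, 0.1778]
t=2: π = [0.2311, 0.1856, 0.1467, 0.0852, 0.1907, 0.1607]
t=3: π = [0.2395, 0.1865, 0.1435, 0.0805, 0.1922, 0.1578]
t=4: π = [0.2419, 0.1861, 0.1423, 0.0804, 0.1927, 0.1566]
t=5: π = [0.2426, 0.1859, 0.1420, 0.0803, 0.1929, 0.1563]
t=6: π = [0.2428, 0.1858, 0.1419, 0.0802, 0.1930, 0.1562]

π = [0.2428, 0.1858, 0.1419, 0.0802, 0.1930, 0.1562]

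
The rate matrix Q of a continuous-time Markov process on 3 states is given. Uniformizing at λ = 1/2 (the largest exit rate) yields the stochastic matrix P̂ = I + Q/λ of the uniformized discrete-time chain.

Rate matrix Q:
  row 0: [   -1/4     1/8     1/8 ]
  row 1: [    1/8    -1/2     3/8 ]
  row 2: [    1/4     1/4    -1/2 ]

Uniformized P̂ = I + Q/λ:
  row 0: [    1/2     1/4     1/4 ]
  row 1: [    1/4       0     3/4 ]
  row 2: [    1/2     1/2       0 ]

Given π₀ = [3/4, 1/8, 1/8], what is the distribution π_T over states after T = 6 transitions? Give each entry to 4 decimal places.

t=0: π = [0.7500, 0.1250, 0.1250]
t=1: π = [0.4688, 0.2500, 0.2813]
t=2: π = [0.4375, 0.2578, 0.3047]
t=3: π = [0.4355, 0.2617, 0.3027]
t=4: π = [0.4346, 0.2603, 0.3052]
t=5: π = [0.4349, 0.2612, 0.3038]
t=6: π = [0.4347, 0.2607, 0.3047]

π = [0.4347, 0.2607, 0.3047]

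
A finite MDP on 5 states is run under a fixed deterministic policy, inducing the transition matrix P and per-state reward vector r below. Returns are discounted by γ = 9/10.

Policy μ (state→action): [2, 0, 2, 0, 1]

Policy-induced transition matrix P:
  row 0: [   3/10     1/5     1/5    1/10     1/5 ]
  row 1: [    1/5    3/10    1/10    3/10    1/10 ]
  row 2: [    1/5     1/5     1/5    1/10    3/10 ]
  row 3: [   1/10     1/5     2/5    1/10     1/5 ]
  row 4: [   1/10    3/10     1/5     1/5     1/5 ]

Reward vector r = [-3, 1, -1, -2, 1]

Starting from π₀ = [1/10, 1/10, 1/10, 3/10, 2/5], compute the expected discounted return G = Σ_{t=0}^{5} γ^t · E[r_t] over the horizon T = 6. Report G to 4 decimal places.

t=0: π = [0.1000, 0.1000, 0.1000, 0.3000, 0.4000], E[r] = -0.5000, γ^t·E[r] = -0.500000, running G = -0.500000
t=1: π = [0.1400, 0.2500, 0.2500, 0.1600, 0.2000], E[r] = -0.5400, γ^t·E[r] = -0.486000, running G = -0.986000
t=2: π = [0.1780, 0.2450, 0.2070, 0.1700, 0.2000], E[r] = -0.6360, γ^t·E[r] = -0.515160, running G = -1.501160
t=3: π = [0.1808, 0.2445, 0.2095, 0.1690, 0.1962], E[r] = -0.6492, γ^t·E[r] = -0.473267, running G = -1.974427
t=4: π = [0.1816, 0.2441, 0.2094, 0.1685, 0.1965], E[r] = -0.6505, γ^t·E[r] = -0.426793, running G = -2.401220
t=5: π = [0.1817, 0.2441, 0.2093, 0.1685, 0.1965], E[r] = -0.6506, γ^t·E[r] = -0.384174, running G = -2.785394

G = -2.7854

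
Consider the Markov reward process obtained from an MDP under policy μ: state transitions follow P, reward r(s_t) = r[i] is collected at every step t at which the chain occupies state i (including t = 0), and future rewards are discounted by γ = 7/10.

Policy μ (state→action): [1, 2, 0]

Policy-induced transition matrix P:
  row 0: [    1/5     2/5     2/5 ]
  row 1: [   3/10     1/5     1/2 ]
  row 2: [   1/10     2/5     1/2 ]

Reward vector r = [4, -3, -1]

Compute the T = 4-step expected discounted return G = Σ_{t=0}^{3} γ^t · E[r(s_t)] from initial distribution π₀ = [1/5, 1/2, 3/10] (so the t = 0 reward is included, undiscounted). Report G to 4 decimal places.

G = -1.9787

t=0: π = [0.2000, 0.5000, 0.3000], E[r] = -1.0000, γ^t·E[r] = -1.000000, running G = -1.000000
t=1: π = [0.2200, 0.3000, 0.4800], E[r] = -0.5000, γ^t·E[r] = -0.350000, running G = -1.350000
t=2: π = [0.1820, 0.3400, 0.4780], E[r] = -0.7700, γ^t·E[r] = -0.377300, running G = -1.727300
t=3: π = [0.1862, 0.3320, 0.4818], E[r] = -0.7330, γ^t·E[r] = -0.251419, running G = -1.978719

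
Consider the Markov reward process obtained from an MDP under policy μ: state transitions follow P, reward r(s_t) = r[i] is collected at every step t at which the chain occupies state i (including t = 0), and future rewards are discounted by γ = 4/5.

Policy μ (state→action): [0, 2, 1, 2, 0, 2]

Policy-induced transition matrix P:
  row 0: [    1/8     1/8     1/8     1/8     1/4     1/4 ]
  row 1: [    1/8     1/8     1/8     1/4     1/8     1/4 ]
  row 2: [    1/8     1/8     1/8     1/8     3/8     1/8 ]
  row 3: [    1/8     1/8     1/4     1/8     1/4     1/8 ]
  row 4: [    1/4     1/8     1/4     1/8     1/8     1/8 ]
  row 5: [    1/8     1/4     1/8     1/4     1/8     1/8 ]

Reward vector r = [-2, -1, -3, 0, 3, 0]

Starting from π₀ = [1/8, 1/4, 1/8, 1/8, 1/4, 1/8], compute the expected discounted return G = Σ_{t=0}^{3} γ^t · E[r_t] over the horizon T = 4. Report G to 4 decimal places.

G = -0.8343

t=0: π = [0.1250, 0.2500, 0.1250, 0.1250, 0.2500, 0.1250], E[r] = -0.1250, γ^t·E[r] = -0.125000, running G = -0.125000
t=1: π = [0.1563, 0.1406, 0.1719, 0.1719, 0.1875, 0.1719], E[r] = -0.4063, γ^t·E[r] = -0.325000, running G = -0.450000
t=2: π = [0.1484, 0.1465, 0.1699, 0.1641, 0.2090, 0.1621], E[r] = -0.3262, γ^t·E[r] = -0.208750, running G = -0.658750
t=3: π = [0.1511, 0.1453, 0.1716, 0.1636, 0.2065, 0.1619], E[r] = -0.3428, γ^t·E[r] = -0.175500, running G = -0.834250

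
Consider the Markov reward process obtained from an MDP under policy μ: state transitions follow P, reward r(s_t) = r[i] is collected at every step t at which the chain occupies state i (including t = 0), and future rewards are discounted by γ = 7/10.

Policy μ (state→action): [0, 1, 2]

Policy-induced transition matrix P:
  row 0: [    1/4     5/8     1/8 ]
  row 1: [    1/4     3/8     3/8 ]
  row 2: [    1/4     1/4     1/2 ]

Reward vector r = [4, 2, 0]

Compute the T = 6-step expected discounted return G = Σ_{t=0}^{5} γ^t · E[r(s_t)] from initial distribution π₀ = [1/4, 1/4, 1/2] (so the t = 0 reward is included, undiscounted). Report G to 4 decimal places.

G = 4.9390

t=0: π = [0.2500, 0.2500, 0.5000], E[r] = 1.5000, γ^t·E[r] = 1.500000, running G = 1.500000
t=1: π = [0.2500, 0.3750, 0.3750], E[r] = 1.7500, γ^t·E[r] = 1.225000, running G = 2.725000
t=2: π = [0.2500, 0.3906, 0.3594], E[r] = 1.7813, γ^t·E[r] = 0.872813, running G = 3.597813
t=3: π = [0.2500, 0.3926, 0.3574], E[r] = 1.7852, γ^t·E[r] = 0.612309, running G = 4.210121
t=4: π = [0.2500, 0.3928, 0.3572], E[r] = 1.7856, γ^t·E[r] = 0.428733, running G = 4.638854
t=5: π = [0.2500, 0.3929, 0.3571], E[r] = 1.7857, γ^t·E[r] = 0.300124, running G = 4.938978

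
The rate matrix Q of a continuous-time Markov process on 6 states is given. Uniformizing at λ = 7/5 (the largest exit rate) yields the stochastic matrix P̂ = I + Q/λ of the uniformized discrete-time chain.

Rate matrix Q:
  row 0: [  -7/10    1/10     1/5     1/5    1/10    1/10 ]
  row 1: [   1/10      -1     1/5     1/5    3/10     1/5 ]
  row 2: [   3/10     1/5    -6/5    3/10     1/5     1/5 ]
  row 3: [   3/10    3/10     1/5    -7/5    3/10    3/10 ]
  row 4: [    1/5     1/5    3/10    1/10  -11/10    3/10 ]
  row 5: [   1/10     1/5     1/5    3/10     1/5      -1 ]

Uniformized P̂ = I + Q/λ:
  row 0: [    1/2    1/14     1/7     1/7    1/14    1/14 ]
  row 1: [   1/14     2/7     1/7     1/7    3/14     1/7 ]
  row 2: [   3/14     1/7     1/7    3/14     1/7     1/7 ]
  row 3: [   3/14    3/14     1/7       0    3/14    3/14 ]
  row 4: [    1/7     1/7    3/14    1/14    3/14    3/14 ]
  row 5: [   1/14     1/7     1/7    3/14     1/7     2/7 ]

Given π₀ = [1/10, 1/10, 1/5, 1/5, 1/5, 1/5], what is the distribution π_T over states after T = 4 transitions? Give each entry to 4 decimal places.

t=0: π = [0.1000, 0.1000, 0.2000, 0.2000, 0.2000, 0.2000]
t=1: π = [0.1857, 0.1643, 0.1571, 0.1286, 0.1714, 0.1929]
t=2: π = [0.2041, 0.1622, 0.1551, 0.1372, 0.1628, 0.1786]
t=3: π = [0.2123, 0.1613, 0.1545, 0.1355, 0.1613, 0.1752]
t=4: π = [0.2153, 0.1604, 0.1544, 0.1355, 0.1604, 0.1739]

π = [0.2153, 0.1604, 0.1544, 0.1355, 0.1604, 0.1739]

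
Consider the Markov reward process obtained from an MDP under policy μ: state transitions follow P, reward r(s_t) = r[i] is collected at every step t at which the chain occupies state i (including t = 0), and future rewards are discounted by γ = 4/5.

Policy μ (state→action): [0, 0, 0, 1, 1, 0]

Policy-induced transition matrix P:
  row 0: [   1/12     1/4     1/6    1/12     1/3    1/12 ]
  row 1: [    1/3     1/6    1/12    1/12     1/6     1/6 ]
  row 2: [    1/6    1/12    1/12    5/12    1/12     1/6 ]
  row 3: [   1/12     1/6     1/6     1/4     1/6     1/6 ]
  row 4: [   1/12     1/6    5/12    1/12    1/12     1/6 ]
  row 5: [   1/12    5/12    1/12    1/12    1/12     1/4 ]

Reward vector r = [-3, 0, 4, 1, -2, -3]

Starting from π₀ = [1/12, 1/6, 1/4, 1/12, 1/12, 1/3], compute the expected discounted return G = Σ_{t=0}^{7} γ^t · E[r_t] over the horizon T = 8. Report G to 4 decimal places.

G = -1.8965

t=0: π = [0.0833, 0.1667, 0.2500, 0.0833, 0.0833, 0.3333], E[r] = -0.3333, γ^t·E[r] = -0.333333, running G = -0.333333
t=1: π = [0.1458, 0.2361, 0.1250, 0.1806, 0.1250, 0.1875], E[r] = -0.5694, γ^t·E[r] = -0.455556, running G = -0.788889
t=2: π = [0.1528, 0.2153, 0.1522, 0.1551, 0.1545, 0.1701], E[r] = -0.5139, γ^t·E[r] = -0.328889, running G = -1.117778
t=3: π = [0.1498, 0.2092, 0.1605, 0.1599, 0.1524, 0.1681], E[r] = -0.4567, γ^t·E[r] = -0.233852, running G = -1.351630
t=4: π = [0.1490, 0.2078, 0.1599, 0.1635, 0.1516, 0.1682], E[r] = -0.4515, γ^t·E[r] = -0.184928, running G = -1.536558
t=5: π = [0.1486, 0.2078, 0.1599, 0.1639, 0.1515, 0.1683], E[r] = -0.4502, γ^t·E[r] = -0.147528, running G = -1.684086
t=6: π = [0.1486, 0.2078, 0.1599, 0.1639, 0.1515, 0.1683], E[r] = -0.4502, γ^t·E[r] = -0.118010, running G = -1.802097
t=7: π = [0.1486, 0.2078, 0.1599, 0.1640, 0.1515, 0.1683], E[r] = -0.4502, γ^t·E[r] = -0.094424, running G = -1.896520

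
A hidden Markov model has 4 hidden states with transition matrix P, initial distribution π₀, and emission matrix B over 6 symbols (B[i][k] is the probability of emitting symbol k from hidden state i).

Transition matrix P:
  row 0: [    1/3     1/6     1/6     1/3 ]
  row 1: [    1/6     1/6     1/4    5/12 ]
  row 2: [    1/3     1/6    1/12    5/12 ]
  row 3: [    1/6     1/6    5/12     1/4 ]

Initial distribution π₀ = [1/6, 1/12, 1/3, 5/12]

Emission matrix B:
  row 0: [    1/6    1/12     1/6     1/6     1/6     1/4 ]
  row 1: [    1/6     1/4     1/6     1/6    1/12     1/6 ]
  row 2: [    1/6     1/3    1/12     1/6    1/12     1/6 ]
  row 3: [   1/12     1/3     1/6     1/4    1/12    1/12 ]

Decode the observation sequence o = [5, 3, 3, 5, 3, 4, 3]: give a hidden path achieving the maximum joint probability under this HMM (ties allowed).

path = [2, 3, 2, 0, 3, 2, 3]

t=0: δ = [4.167e-02, 1.389e-02, 5.556e-02, 3.472e-02]  (obs o_0=5)
t=1: δ = [3.086e-03, 1.543e-03, 2.411e-03, 5.787e-03]  ψ = [2, 2, 3, 2]  (obs o_1=3)
t=2: δ = [1.715e-04, 1.608e-04, 4.019e-04, 3.617e-04]  ψ = [0, 3, 3, 3]  (obs o_2=3)
t=3: δ = [3.349e-05, 1.116e-05, 2.512e-05, 1.395e-05]  ψ = [2, 2, 3, 2]  (obs o_3=5)
t=4: δ = [1.861e-06, 9.303e-07, 9.690e-07, 2.791e-06]  ψ = [0, 0, 3, 0]  (obs o_4=3)
t=5: δ = [1.034e-07, 3.876e-08, 9.690e-08, 5.814e-08]  ψ = [0, 3, 3, 3]  (obs o_5=4)
t=6: δ = [5.742e-09, 2.871e-09, 4.038e-09, 1.009e-08]  ψ = [0, 0, 3, 2]  (obs o_6=3)
backtrack: best end state = 3; path = [2, 3, 2, 0, 3, 2, 3]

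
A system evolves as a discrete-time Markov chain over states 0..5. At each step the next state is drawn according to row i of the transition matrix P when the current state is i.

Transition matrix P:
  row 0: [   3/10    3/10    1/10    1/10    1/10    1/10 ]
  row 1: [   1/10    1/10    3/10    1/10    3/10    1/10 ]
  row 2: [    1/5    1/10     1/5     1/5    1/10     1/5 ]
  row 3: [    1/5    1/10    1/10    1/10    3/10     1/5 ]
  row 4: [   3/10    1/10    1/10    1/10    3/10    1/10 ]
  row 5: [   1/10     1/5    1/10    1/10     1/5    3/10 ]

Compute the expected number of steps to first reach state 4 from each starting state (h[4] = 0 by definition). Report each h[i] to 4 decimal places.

First-step conditioning: h[4] = 0; for i ≠ 4, h[i] = 1 + Σ_k P[i][k]·h[k].
  h[0] = 1 + 3/10·h[0] + 3/10·h[1] + 1/10·h[2] + 1/10·h[3] + 1/10·h[5]
  h[1] = 1 + 1/10·h[0] + 1/10·h[1] + 3/10·h[2] + 1/10·h[3] + 1/10·h[5]
  h[2] = 1 + 1/5·h[0] + 1/10·h[1] + 1/5·h[2] + 1/5·h[3] + 1/5·h[5]
  h[3] = 1 + 1/5·h[0] + 1/10·h[1] + 1/10·h[2] + 1/10·h[3] + 1/5·h[5]
  h[5] = 1 + 1/10·h[0] + 1/5·h[1] + 1/10·h[2] + 1/10·h[3] + 3/10·h[5]
Solving the 5×5 linear system over states ≠ 4 gives exactly h = [22535/3996, 4700/999, 5665/999, 515/111, 0, 20185/3996] (h[4] = 0 is the target).

h = [5.6394, 4.7047, 5.6707, 4.6396, 0.0000, 5.0513]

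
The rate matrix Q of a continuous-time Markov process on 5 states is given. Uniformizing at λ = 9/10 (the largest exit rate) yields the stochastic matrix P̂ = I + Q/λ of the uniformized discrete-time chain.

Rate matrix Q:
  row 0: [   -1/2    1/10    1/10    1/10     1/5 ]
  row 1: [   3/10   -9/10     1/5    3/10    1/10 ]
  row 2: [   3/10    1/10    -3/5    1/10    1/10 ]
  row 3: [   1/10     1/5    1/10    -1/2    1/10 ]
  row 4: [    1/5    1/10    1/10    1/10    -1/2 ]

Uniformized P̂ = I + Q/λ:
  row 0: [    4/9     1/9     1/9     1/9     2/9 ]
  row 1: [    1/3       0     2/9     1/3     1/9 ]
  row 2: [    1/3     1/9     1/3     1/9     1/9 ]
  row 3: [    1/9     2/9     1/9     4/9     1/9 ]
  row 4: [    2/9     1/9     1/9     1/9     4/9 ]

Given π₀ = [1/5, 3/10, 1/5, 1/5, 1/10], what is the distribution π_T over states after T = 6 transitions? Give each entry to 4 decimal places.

t=0: π = [0.2000, 0.3000, 0.2000, 0.2000, 0.1000]
t=1: π = [0.3000, 0.1000, 0.1889, 0.2444, 0.1667]
t=2: π = [0.2938, 0.1272, 0.1642, 0.2148, 0.2000]
t=3: π = [0.2960, 0.1209, 0.1617, 0.2110, 0.2104]
t=4: π = [0.2960, 0.1211, 0.1605, 0.2083, 0.2141]
t=5: π = [0.2961, 0.1208, 0.1602, 0.2075, 0.2154]
t=6: π = [0.2962, 0.1207, 0.1601, 0.2071, 0.2158]

π = [0.2962, 0.1207, 0.1601, 0.2071, 0.2158]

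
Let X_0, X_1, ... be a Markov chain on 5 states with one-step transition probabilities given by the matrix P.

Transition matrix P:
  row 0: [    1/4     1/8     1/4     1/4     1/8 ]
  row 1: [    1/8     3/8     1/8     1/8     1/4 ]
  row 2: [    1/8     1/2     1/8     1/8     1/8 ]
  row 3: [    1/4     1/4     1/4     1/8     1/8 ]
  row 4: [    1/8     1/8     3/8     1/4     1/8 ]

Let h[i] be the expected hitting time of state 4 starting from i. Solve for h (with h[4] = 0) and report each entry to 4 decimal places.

h = [6.2024, 5.2381, 5.8929, 6.0952, 0.0000]

First-step conditioning: h[4] = 0; for i ≠ 4, h[i] = 1 + Σ_k P[i][k]·h[k].
  h[0] = 1 + 1/4·h[0] + 1/8·h[1] + 1/4·h[2] + 1/4·h[3]
  h[1] = 1 + 1/8·h[0] + 3/8·h[1] + 1/8·h[2] + 1/8·h[3]
  h[2] = 1 + 1/8·h[0] + 1/2·h[1] + 1/8·h[2] + 1/8·h[3]
  h[3] = 1 + 1/4·h[0] + 1/4·h[1] + 1/4·h[2] + 1/8·h[3]
Solving the 4×4 linear system over states ≠ 4 gives exactly h = [521/84, 110/21, 165/28, 128/21, 0] (h[4] = 0 is the target).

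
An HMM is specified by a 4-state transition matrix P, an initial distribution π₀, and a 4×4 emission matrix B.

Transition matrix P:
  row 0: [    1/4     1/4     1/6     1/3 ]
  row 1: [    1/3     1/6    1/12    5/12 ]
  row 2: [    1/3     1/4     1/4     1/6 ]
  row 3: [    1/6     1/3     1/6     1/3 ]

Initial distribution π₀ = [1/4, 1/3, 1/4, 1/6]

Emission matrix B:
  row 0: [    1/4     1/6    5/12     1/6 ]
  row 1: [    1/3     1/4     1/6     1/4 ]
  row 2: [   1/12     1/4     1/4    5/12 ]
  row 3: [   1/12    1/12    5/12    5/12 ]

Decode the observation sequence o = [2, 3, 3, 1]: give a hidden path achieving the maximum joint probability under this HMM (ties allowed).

t=0: δ = [1.042e-01, 5.556e-02, 6.250e-02, 6.944e-02]  (obs o_0=2)
t=1: δ = [4.340e-03, 6.510e-03, 7.234e-03, 1.447e-02]  ψ = [0, 0, 0, 0]  (obs o_1=3)
t=2: δ = [4.019e-04, 1.206e-03, 1.005e-03, 2.009e-03]  ψ = [2, 3, 3, 3]  (obs o_2=3)
t=3: δ = [6.698e-05, 1.674e-04, 8.372e-05, 5.582e-05]  ψ = [1, 3, 3, 3]  (obs o_3=1)
backtrack: best end state = 1; path = [0, 3, 3, 1]

path = [0, 3, 3, 1]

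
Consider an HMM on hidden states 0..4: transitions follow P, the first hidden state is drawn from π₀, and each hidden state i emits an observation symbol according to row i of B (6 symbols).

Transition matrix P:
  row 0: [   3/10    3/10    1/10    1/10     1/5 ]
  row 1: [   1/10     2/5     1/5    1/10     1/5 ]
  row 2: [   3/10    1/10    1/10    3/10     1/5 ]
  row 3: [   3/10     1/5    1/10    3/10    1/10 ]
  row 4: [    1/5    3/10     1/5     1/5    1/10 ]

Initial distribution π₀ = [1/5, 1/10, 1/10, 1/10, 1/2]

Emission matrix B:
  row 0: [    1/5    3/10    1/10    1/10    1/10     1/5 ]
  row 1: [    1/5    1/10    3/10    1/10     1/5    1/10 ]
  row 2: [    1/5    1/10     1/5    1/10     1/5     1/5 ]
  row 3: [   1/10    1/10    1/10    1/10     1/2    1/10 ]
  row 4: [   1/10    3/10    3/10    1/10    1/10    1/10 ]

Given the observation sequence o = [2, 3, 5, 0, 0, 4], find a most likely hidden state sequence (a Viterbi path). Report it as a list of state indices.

path = [4, 1, 1, 1, 1, 1]

t=0: δ = [2.000e-02, 3.000e-02, 2.000e-02, 1.000e-02, 1.500e-01]  (obs o_0=2)
t=1: δ = [3.000e-03, 4.500e-03, 3.000e-03, 3.000e-03, 1.500e-03]  ψ = [4, 4, 4, 4, 4]  (obs o_1=3)
t=2: δ = [1.800e-04, 1.800e-04, 1.800e-04, 9.000e-05, 9.000e-05]  ψ = [0, 1, 1, 2, 1]  (obs o_2=5)
t=3: δ = [1.080e-05, 1.440e-05, 7.200e-06, 5.400e-06, 3.600e-06]  ψ = [0, 1, 1, 2, 0]  (obs o_3=0)
t=4: δ = [6.480e-07, 1.152e-06, 5.760e-07, 2.160e-07, 2.880e-07]  ψ = [0, 1, 1, 2, 1]  (obs o_4=0)
t=5: δ = [1.944e-08, 9.216e-08, 4.608e-08, 8.640e-08, 2.304e-08]  ψ = [0, 1, 1, 2, 1]  (obs o_5=4)
backtrack: best end state = 1; path = [4, 1, 1, 1, 1, 1]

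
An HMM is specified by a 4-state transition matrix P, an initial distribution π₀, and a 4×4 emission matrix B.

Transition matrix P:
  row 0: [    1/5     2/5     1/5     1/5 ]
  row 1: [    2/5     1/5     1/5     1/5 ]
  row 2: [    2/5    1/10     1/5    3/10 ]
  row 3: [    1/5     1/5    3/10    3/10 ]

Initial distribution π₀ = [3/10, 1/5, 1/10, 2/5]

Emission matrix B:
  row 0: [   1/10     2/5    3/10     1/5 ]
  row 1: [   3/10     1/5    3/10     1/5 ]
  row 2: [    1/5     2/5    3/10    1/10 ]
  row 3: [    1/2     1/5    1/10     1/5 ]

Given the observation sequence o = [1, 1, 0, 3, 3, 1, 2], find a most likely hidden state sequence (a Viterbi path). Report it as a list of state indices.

t=0: δ = [1.200e-01, 4.000e-02, 4.000e-02, 8.000e-02]  (obs o_0=1)
t=1: δ = [9.600e-03, 9.600e-03, 9.600e-03, 4.800e-03]  ψ = [0, 0, 0, 0]  (obs o_1=1)
t=2: δ = [3.840e-04, 1.152e-03, 3.840e-04, 1.440e-03]  ψ = [1, 0, 0, 2]  (obs o_2=0)
t=3: δ = [9.216e-05, 5.760e-05, 4.320e-05, 8.640e-05]  ψ = [1, 3, 3, 3]  (obs o_3=3)
t=4: δ = [4.608e-06, 7.373e-06, 2.592e-06, 5.184e-06]  ψ = [1, 0, 3, 3]  (obs o_4=3)
t=5: δ = [1.180e-06, 3.686e-07, 6.221e-07, 3.110e-07]  ψ = [1, 0, 3, 3]  (obs o_5=1)
t=6: δ = [7.465e-08, 1.416e-07, 7.078e-08, 2.359e-08]  ψ = [2, 0, 0, 0]  (obs o_6=2)
backtrack: best end state = 1; path = [0, 0, 1, 0, 1, 0, 1]

path = [0, 0, 1, 0, 1, 0, 1]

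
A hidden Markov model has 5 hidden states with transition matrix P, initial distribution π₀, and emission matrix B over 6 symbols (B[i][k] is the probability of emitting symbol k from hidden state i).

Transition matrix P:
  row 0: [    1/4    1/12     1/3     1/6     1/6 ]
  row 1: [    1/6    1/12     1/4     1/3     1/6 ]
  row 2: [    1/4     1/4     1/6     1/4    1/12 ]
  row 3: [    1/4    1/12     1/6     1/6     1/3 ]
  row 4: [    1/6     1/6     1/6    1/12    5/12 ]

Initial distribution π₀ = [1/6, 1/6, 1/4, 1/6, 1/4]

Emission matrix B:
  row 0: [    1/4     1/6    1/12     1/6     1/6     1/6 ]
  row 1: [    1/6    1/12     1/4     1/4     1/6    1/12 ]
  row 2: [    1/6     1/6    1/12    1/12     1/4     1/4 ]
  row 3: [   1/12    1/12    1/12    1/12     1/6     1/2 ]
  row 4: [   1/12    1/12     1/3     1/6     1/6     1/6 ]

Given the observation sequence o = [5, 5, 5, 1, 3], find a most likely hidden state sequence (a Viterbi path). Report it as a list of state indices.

t=0: δ = [2.778e-02, 1.389e-02, 6.250e-02, 8.333e-02, 4.167e-02]  (obs o_0=5)
t=1: δ = [3.472e-03, 1.302e-03, 3.472e-03, 7.812e-03, 4.630e-03]  ψ = [3, 2, 3, 2, 3]  (obs o_1=5)
t=2: δ = [3.255e-04, 7.234e-05, 3.255e-04, 6.510e-04, 4.340e-04]  ψ = [3, 2, 3, 3, 3]  (obs o_2=5)
t=3: δ = [2.713e-05, 6.782e-06, 1.808e-05, 9.042e-06, 1.808e-05]  ψ = [3, 2, 0, 3, 3]  (obs o_3=1)
t=4: δ = [1.130e-06, 1.130e-06, 7.535e-07, 3.768e-07, 1.256e-06]  ψ = [0, 2, 0, 0, 4]  (obs o_4=3)
backtrack: best end state = 4; path = [2, 3, 3, 4, 4]

path = [2, 3, 3, 4, 4]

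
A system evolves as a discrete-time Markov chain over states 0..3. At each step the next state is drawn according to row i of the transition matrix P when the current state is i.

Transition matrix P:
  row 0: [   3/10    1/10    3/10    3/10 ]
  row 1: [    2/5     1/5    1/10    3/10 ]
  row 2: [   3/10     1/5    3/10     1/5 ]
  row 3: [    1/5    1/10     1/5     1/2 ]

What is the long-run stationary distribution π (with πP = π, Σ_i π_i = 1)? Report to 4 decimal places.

Balance equations π_j = Σ_i π_i·P[i][j]:
  π_0 = 3/10·π_0 + 2/5·π_1 + 3/10·π_2 + 1/5·π_3
  π_1 = 1/10·π_0 + 1/5·π_1 + 1/5·π_2 + 1/10·π_3
  π_2 = 3/10·π_0 + 1/10·π_1 + 3/10·π_2 + 1/5·π_3
  normalize: π_0 + π_1 + π_2 + π_3 = 1
Solving the linear system gives exactly π = [203/727, 100/727, 173/727, 251/727].

π = [0.2792, 0.1376, 0.2380, 0.3453]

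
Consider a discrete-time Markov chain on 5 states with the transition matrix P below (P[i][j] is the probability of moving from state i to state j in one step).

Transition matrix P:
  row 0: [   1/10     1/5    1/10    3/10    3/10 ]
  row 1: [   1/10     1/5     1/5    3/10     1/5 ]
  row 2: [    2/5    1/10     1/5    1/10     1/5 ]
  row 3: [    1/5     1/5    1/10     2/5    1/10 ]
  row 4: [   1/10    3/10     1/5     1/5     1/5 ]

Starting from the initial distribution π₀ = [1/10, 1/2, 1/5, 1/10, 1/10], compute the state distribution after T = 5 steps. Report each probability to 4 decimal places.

π = [0.1742, 0.2035, 0.1548, 0.2778, 0.1897]

t=0: π = [0.1000, 0.5000, 0.2000, 0.1000, 0.1000]
t=1: π = [0.1700, 0.1900, 0.1800, 0.2600, 0.2000]
t=2: π = [0.1800, 0.2020, 0.1570, 0.2700, 0.1910]
t=3: π = [0.1741, 0.2034, 0.1550, 0.2765, 0.1910]
t=4: π = [0.1742, 0.2036, 0.1549, 0.2776, 0.1898]
t=5: π = [0.1742, 0.2035, 0.1548, 0.2778, 0.1897]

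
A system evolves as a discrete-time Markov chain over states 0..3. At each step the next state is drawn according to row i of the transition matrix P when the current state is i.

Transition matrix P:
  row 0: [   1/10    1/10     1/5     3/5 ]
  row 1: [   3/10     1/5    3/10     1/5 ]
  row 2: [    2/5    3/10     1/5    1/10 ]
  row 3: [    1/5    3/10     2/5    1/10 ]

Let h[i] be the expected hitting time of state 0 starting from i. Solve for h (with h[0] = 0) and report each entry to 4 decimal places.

h = [0.0000, 3.1937, 2.8796, 3.4555]

First-step conditioning: h[0] = 0; for i ≠ 0, h[i] = 1 + Σ_k P[i][k]·h[k].
  h[1] = 1 + 1/5·h[1] + 3/10·h[2] + 1/5·h[3]
  h[2] = 1 + 3/10·h[1] + 1/5·h[2] + 1/10·h[3]
  h[3] = 1 + 3/10·h[1] + 2/5·h[2] + 1/10·h[3]
Solving the 3×3 linear system over states ≠ 0 gives exactly h = [0, 610/191, 550/191, 660/191] (h[0] = 0 is the target).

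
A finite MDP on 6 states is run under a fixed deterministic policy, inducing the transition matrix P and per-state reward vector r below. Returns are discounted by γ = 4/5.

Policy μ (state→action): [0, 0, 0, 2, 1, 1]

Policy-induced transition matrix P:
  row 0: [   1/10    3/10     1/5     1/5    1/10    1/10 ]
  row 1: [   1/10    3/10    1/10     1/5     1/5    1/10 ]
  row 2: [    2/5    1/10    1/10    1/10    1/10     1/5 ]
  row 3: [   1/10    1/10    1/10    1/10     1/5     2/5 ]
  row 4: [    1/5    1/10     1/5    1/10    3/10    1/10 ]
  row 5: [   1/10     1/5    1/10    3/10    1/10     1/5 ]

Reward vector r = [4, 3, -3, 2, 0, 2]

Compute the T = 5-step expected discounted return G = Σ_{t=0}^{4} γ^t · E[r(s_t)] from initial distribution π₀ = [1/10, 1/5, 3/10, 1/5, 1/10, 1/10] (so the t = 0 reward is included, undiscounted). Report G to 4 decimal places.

t=0: π = [0.1000, 0.2000, 0.3000, 0.2000, 0.1000, 0.1000], E[r] = 0.7000, γ^t·E[r] = 0.700000, running G = 0.700000
t=1: π = [0.2000, 0.1700, 0.1200, 0.1500, 0.1600, 0.2000], E[r] = 1.6500, γ^t·E[r] = 1.320000, running G = 2.020000
t=2: π = [0.1520, 0.1940, 0.1360, 0.1770, 0.1640, 0.1770], E[r] = 1.4900, γ^t·E[r] = 0.953600, running G = 2.973600
t=3: π = [0.1572, 0.1869, 0.1316, 0.1700, 0.1699, 0.1844], E[r] = 1.5035, γ^t·E[r] = 0.769792, running G = 3.743392
t=4: π = [0.1565, 0.1873, 0.1327, 0.1713, 0.1697, 0.1826], E[r] = 1.4973, γ^t·E[r] = 0.613298, running G = 4.356690

G = 4.3567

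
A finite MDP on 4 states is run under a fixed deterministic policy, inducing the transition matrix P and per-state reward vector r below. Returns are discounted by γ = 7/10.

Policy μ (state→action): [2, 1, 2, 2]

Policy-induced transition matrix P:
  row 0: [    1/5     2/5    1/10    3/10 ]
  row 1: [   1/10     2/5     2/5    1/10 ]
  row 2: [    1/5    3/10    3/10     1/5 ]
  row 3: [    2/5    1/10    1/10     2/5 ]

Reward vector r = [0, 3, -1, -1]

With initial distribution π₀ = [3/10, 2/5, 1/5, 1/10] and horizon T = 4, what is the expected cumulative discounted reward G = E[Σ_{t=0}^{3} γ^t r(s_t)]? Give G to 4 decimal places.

t=0: π = [0.3000, 0.4000, 0.2000, 0.1000], E[r] = 0.9000, γ^t·E[r] = 0.900000, running G = 0.900000
t=1: π = [0.1800, 0.3500, 0.2600, 0.2100], E[r] = 0.5800, γ^t·E[r] = 0.406000, running G = 1.306000
t=2: π = [0.2070, 0.3110, 0.2570, 0.2250], E[r] = 0.4510, γ^t·E[r] = 0.220990, running G = 1.526990
t=3: π = [0.2139, 0.3068, 0.2447, 0.2346], E[r] = 0.4411, γ^t·E[r] = 0.151297, running G = 1.678287

G = 1.6783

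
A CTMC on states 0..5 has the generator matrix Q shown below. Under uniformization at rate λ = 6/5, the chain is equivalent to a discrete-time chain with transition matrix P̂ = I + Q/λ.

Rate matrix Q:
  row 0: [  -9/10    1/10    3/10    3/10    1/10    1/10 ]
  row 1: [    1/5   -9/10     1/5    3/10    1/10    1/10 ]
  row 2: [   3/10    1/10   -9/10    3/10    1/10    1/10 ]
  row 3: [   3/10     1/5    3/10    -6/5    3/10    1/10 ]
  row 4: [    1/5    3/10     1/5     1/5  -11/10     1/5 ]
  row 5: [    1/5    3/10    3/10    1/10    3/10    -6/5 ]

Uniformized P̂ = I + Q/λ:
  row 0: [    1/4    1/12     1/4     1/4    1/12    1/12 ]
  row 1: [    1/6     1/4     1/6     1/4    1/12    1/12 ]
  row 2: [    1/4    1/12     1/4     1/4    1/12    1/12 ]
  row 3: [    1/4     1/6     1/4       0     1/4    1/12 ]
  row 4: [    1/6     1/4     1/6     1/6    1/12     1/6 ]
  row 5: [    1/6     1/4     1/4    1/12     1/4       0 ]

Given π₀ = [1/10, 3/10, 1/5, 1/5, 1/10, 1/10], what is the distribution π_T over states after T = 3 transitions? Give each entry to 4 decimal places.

π = [0.2185, 0.1615, 0.2258, 0.1796, 0.1281, 0.0866]

t=0: π = [0.1000, 0.3000, 0.2000, 0.2000, 0.1000, 0.1000]
t=1: π = [0.2083, 0.1833, 0.2167, 0.1750, 0.1333, 0.0833]
t=2: π = [0.2167, 0.1646, 0.2236, 0.1813, 0.1264, 0.0875]
t=3: π = [0.2185, 0.1615, 0.2258, 0.1796, 0.1281, 0.0866]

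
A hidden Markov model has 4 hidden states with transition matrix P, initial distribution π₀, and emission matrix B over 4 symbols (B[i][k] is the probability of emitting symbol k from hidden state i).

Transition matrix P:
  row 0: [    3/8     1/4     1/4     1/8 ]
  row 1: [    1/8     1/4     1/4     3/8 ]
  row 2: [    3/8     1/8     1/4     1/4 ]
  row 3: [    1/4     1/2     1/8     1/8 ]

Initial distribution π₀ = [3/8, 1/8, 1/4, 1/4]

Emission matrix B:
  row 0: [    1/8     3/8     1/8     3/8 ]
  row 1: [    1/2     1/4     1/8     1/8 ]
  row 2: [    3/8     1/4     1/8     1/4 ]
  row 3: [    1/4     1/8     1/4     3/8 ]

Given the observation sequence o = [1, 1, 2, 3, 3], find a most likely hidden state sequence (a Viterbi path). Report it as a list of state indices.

path = [0, 0, 0, 0, 0]

t=0: δ = [1.406e-01, 3.125e-02, 6.250e-02, 3.125e-02]  (obs o_0=1)
t=1: δ = [1.978e-02, 8.789e-03, 8.789e-03, 2.197e-03]  ψ = [0, 0, 0, 0]  (obs o_1=1)
t=2: δ = [9.270e-04, 6.180e-04, 6.180e-04, 8.240e-04]  ψ = [0, 0, 0, 1]  (obs o_2=2)
t=3: δ = [1.304e-04, 5.150e-05, 5.794e-05, 8.690e-05]  ψ = [0, 3, 0, 1]  (obs o_3=3)
t=4: δ = [1.833e-05, 5.431e-06, 8.147e-06, 7.242e-06]  ψ = [0, 3, 0, 1]  (obs o_4=3)
backtrack: best end state = 0; path = [0, 0, 0, 0, 0]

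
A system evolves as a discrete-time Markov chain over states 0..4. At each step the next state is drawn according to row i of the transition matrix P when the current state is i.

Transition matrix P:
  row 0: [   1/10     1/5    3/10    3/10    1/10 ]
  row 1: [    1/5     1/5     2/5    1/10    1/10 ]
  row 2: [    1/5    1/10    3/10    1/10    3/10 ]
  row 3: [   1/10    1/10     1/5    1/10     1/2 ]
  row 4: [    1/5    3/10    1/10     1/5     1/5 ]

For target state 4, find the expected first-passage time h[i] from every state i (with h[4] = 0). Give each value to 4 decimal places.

First-step conditioning: h[4] = 0; for i ≠ 4, h[i] = 1 + Σ_k P[i][k]·h[k].
  h[0] = 1 + 1/10·h[0] + 1/5·h[1] + 3/10·h[2] + 3/10·h[3]
  h[1] = 1 + 1/5·h[0] + 1/5·h[1] + 2/5·h[2] + 1/10·h[3]
  h[2] = 1 + 1/5·h[0] + 1/10·h[1] + 3/10·h[2] + 1/10·h[3]
  h[3] = 1 + 1/10·h[0] + 1/10·h[1] + 1/5·h[2] + 1/10·h[3]
Solving the 4×4 linear system over states ≠ 4 gives exactly h = [1172/269, 1232/269, 1008/269, 790/269, 0] (h[4] = 0 is the target).

h = [4.3569, 4.5799, 3.7472, 2.9368, 0.0000]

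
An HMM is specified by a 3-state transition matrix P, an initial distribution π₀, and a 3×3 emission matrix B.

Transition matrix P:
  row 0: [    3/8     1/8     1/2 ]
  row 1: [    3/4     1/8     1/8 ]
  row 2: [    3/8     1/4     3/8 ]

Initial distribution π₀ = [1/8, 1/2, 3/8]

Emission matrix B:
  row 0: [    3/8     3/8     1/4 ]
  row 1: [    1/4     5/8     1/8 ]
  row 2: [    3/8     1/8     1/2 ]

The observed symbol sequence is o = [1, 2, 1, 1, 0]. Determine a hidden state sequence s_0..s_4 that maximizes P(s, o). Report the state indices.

t=0: δ = [4.688e-02, 3.125e-01, 4.688e-02]  (obs o_0=1)
t=1: δ = [5.859e-02, 4.883e-03, 1.953e-02]  ψ = [1, 1, 1]  (obs o_1=2)
t=2: δ = [8.240e-03, 4.578e-03, 3.662e-03]  ψ = [0, 0, 0]  (obs o_2=1)
t=3: δ = [1.287e-03, 6.437e-04, 5.150e-04]  ψ = [1, 0, 0]  (obs o_3=1)
t=4: δ = [1.810e-04, 4.023e-05, 2.414e-04]  ψ = [0, 0, 0]  (obs o_4=0)
backtrack: best end state = 2; path = [1, 0, 1, 0, 2]

path = [1, 0, 1, 0, 2]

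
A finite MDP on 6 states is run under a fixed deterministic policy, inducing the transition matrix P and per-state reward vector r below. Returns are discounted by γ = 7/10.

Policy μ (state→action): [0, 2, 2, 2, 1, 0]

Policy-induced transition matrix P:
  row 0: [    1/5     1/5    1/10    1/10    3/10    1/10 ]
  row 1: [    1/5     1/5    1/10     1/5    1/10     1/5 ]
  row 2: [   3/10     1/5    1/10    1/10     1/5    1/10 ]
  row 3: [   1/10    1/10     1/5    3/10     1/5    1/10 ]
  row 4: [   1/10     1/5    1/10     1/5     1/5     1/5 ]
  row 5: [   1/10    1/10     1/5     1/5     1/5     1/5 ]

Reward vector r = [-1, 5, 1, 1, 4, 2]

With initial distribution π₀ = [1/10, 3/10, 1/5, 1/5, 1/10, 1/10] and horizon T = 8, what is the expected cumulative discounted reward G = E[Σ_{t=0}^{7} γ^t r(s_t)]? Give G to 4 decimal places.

t=0: π = [0.1000, 0.3000, 0.2000, 0.2000, 0.1000, 0.1000], E[r] = 2.4000, γ^t·E[r] = 2.400000, running G = 2.400000
t=1: π = [0.1800, 0.1700, 0.1300, 0.1900, 0.1800, 0.1500], E[r] = 2.0100, γ^t·E[r] = 1.407000, running G = 3.807000
t=2: π = [0.1610, 0.1660, 0.1340, 0.1880, 0.2010, 0.1500], E[r] = 2.0950, γ^t·E[r] = 1.026550, running G = 4.833550
t=3: π = [0.1595, 0.1662, 0.1338, 0.1893, 0.1995, 0.1517], E[r] = 2.0960, γ^t·E[r] = 0.718928, running G = 5.552478
t=4: π = [0.1593, 0.1659, 0.1341, 0.1896, 0.1993, 0.1517], E[r] = 2.0947, γ^t·E[r] = 0.502930, running G = 6.055408
t=5: π = [0.1593, 0.1659, 0.1341, 0.1896, 0.1993, 0.1517], E[r] = 2.0945, γ^t·E[r] = 0.352023, running G = 6.407432
t=6: π = [0.1593, 0.1659, 0.1341, 0.1896, 0.1993, 0.1517], E[r] = 2.0945, γ^t·E[r] = 0.246417, running G = 6.653849
t=7: π = [0.1593, 0.1659, 0.1341, 0.1896, 0.1993, 0.1517], E[r] = 2.0945, γ^t·E[r] = 0.172492, running G = 6.826341

G = 6.8263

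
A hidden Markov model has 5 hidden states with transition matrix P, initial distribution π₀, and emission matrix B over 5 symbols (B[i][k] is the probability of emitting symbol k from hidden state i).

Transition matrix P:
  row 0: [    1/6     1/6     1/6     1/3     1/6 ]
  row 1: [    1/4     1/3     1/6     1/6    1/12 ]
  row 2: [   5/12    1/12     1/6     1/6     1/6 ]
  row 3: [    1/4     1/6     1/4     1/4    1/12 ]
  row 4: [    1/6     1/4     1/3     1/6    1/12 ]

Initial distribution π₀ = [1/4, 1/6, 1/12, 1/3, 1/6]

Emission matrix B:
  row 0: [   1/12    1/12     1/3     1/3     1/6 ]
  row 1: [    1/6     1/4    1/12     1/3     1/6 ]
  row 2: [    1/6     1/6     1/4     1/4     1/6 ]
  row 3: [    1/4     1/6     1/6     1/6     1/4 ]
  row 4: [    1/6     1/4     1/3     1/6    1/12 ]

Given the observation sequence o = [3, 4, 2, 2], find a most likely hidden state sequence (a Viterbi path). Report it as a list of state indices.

path = [0, 3, 2, 0]

t=0: δ = [8.333e-02, 5.556e-02, 2.083e-02, 5.556e-02, 2.778e-02]  (obs o_0=3)
t=1: δ = [2.315e-03, 3.086e-03, 2.315e-03, 6.944e-03, 1.157e-03]  ψ = [0, 1, 0, 0, 0]  (obs o_1=4)
t=2: δ = [5.787e-04, 9.645e-05, 4.340e-04, 2.894e-04, 1.929e-04]  ψ = [3, 3, 3, 3, 3]  (obs o_2=2)
t=3: δ = [6.028e-05, 8.038e-06, 2.411e-05, 3.215e-05, 3.215e-05]  ψ = [2, 0, 0, 0, 0]  (obs o_3=2)
backtrack: best end state = 0; path = [0, 3, 2, 0]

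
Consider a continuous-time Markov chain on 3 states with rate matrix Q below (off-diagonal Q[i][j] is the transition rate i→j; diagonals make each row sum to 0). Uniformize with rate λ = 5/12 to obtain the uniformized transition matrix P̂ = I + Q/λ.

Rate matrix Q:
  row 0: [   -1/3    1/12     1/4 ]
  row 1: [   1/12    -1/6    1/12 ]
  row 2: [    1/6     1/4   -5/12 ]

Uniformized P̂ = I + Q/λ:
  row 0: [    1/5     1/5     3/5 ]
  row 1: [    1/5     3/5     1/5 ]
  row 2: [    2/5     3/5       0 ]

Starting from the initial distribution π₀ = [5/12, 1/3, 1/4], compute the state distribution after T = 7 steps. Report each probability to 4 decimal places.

π = [0.2499, 0.4999, 0.2502]

t=0: π = [0.4167, 0.3333, 0.2500]
t=1: π = [0.2500, 0.4333, 0.3167]
t=2: π = [0.2633, 0.5000, 0.2367]
t=3: π = [0.2473, 0.4947, 0.2580]
t=4: π = [0.2516, 0.5011, 0.2473]
t=5: π = [0.2495, 0.4994, 0.2512]
t=6: π = [0.2502, 0.5002, 0.2496]
t=7: π = [0.2499, 0.4999, 0.2502]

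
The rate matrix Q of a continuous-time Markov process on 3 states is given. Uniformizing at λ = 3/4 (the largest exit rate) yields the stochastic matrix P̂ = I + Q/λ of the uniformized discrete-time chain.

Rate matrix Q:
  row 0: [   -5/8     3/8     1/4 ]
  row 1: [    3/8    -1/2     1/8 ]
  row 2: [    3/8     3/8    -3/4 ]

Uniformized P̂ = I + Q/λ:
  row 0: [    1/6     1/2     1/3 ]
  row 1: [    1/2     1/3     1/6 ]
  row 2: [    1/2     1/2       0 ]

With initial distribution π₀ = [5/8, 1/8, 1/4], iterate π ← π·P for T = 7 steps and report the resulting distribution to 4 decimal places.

t=0: π = [0.6250, 0.1250, 0.2500]
t=1: π = [0.2917, 0.4792, 0.2292]
t=2: π = [0.4028, 0.4201, 0.1771]
t=3: π = [0.3657, 0.4300, 0.2043]
t=4: π = [0.3781, 0.4283, 0.1936]
t=5: π = [0.3740, 0.4286, 0.1974]
t=6: π = [0.3753, 0.4286, 0.1961]
t=7: π = [0.3749, 0.4286, 0.1965]

π = [0.3749, 0.4286, 0.1965]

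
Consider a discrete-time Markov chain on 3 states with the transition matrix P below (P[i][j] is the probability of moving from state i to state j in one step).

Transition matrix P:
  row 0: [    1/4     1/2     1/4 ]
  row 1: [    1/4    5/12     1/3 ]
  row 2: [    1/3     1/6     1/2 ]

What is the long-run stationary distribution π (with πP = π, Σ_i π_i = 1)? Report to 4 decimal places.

π = [0.2810, 0.3471, 0.3719]

Balance equations π_j = Σ_i π_i·P[i][j]:
  π_0 = 1/4·π_0 + 1/4·π_1 + 1/3·π_2
  π_1 = 1/2·π_0 + 5/12·π_1 + 1/6·π_2
  normalize: π_0 + π_1 + π_2 = 1
Solving the linear system gives exactly π = [34/121, 42/121, 45/121].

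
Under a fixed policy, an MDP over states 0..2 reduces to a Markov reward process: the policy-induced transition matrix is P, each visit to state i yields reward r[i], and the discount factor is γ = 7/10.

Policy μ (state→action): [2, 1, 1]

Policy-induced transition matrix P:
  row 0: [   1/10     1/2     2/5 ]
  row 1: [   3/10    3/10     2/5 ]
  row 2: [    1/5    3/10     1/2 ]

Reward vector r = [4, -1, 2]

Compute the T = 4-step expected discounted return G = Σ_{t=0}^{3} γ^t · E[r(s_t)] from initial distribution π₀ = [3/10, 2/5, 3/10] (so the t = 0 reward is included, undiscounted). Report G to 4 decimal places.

t=0: π = [0.3000, 0.4000, 0.3000], E[r] = 1.4000, γ^t·E[r] = 1.400000, running G = 1.400000
t=1: π = [0.2100, 0.3600, 0.4300], E[r] = 1.3400, γ^t·E[r] = 0.938000, running G = 2.338000
t=2: π = [0.2150, 0.3420, 0.4430], E[r] = 1.4040, γ^t·E[r] = 0.687960, running G = 3.025960
t=3: π = [0.2127, 0.3430, 0.4443], E[r] = 1.3964, γ^t·E[r] = 0.478965, running G = 3.504925

G = 3.5049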